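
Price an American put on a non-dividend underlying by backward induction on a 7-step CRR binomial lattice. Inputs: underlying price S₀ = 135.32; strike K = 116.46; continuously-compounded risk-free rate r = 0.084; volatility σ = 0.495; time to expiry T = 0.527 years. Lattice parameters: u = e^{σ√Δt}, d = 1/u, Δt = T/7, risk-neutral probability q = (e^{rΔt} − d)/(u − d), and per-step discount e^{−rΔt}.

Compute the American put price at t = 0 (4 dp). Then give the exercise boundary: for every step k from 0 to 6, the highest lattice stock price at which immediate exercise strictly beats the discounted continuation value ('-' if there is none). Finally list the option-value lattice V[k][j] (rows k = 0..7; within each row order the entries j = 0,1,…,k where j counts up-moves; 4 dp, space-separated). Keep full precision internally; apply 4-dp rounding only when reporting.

Δt=0.07529, u=1.14547, d=0.87300, q=0.48938, disc=e^(-rΔt)=0.99370
k=7 terminal: V=max(K-S,0) → 64.1647 47.8426 26.4263 0.0000 0.0000 0.0000 0.0000 0.0000
k=6: j=0 S=59.9030 intr=56.5570 cont=55.8228 V=56.5570[EX]; j=1 S=78.5995 intr=37.8605 cont=37.1263 V=37.8605[EX]; j=2 S=103.1314 intr=13.3286 cont=13.4087 V=13.4087[hold]; j=3 S=135.3200 intr=0.0000 cont=0.0000 V=0.0000[hold]; j=4 S=177.5551 intr=0.0000 cont=0.0000 V=0.0000[hold]; j=5 S=232.9723 intr=0.0000 cont=0.0000 V=0.0000[hold]; j=6 S=305.6859 intr=0.0000 cont=0.0000 V=0.0000[hold]  S*(6)=78.5995
k=5: j=0 S=68.6174 intr=47.8426 cont=47.1085 V=47.8426[EX]; j=1 S=90.0337 intr=26.4263 cont=25.7310 V=26.4263[EX]; j=2 S=118.1344 intr=0.0000 cont=6.8036 V=6.8036[hold]; j=3 S=155.0057 intr=0.0000 cont=0.0000 V=0.0000[hold]; j=4 S=203.3849 intr=0.0000 cont=0.0000 V=0.0000[hold]; j=5 S=266.8639 intr=0.0000 cont=0.0000 V=0.0000[hold]  S*(5)=90.0337
k=4: j=0 S=78.5995 intr=37.8605 cont=37.1263 V=37.8605[EX]; j=1 S=103.1314 intr=13.3286 cont=16.7173 V=16.7173[hold]; j=2 S=135.3200 intr=0.0000 cont=3.4521 V=3.4521[hold]; j=3 S=177.5551 intr=0.0000 cont=0.0000 V=0.0000[hold]; j=4 S=232.9723 intr=0.0000 cont=0.0000 V=0.0000[hold]  S*(4)=78.5995
k=3: j=0 S=90.0337 intr=26.4263 cont=27.3400 V=27.3400[hold]; j=1 S=118.1344 intr=0.0000 cont=10.1611 V=10.1611[hold]; j=2 S=155.0057 intr=0.0000 cont=1.7516 V=1.7516[hold]; j=3 S=203.3849 intr=0.0000 cont=0.0000 V=0.0000[hold]  S*(3)=-
k=2: j=0 S=103.1314 intr=13.3286 cont=18.8136 V=18.8136[hold]; j=1 S=135.3200 intr=0.0000 cont=6.0076 V=6.0076[hold]; j=2 S=177.5551 intr=0.0000 cont=0.8888 V=0.8888[hold]  S*(2)=-
k=1: j=0 S=118.1344 intr=0.0000 cont=12.4675 V=12.4675[hold]; j=1 S=155.0057 intr=0.0000 cont=3.4804 V=3.4804[hold]  S*(1)=-
k=0: j=0 S=135.3200 intr=0.0000 cont=8.0185 V=8.0185[hold]  S*(0)=-

price = 8.0185
boundary = - - - - 78.5995 90.0337 78.5995
tree:
8.0185
12.4675 3.4804
18.8136 6.0076 0.8888
27.3400 10.1611 1.7516 0.0000
37.8605 16.7173 3.4521 0.0000 0.0000
47.8426 26.4263 6.8036 0.0000 0.0000 0.0000
56.5570 37.8605 13.4087 0.0000 0.0000 0.0000 0.0000
64.1647 47.8426 26.4263 0.0000 0.0000 0.0000 0.0000 0.0000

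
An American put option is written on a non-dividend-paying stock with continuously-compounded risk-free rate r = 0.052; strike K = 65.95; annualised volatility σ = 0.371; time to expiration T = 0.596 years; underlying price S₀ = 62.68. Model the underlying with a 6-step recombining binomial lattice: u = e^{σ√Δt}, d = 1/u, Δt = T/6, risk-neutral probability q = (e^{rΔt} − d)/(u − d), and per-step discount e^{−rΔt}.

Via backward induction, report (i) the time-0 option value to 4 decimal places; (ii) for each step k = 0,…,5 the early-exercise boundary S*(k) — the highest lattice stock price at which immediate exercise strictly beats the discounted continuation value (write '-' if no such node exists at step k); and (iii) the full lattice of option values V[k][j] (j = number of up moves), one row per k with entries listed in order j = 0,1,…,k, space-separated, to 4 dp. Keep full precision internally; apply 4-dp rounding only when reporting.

Δt=0.09933, u=1.12404, d=0.88965, q=0.49290, disc=e^(-rΔt)=0.99485
k=6 terminal: V=max(K-S,0) → 34.8729 26.6852 16.3404 3.2700 0.0000 0.0000 0.0000
k=5: j=0 S=34.9318 intr=31.0182 cont=30.6784 V=31.0182[EX]; j=1 S=44.1351 intr=21.8149 cont=21.4751 V=21.8149[EX]; j=2 S=55.7632 intr=10.1868 cont=9.8471 V=10.1868[EX]; j=3 S=70.4548 intr=0.0000 cont=1.6497 V=1.6497[hold]; j=4 S=89.0171 intr=0.0000 cont=0.0000 V=0.0000[hold]; j=5 S=112.4700 intr=0.0000 cont=0.0000 V=0.0000[hold]  S*(5)=55.7632
k=4: j=0 S=39.2648 intr=26.6852 cont=26.3455 V=26.6852[EX]; j=1 S=49.6096 intr=16.3404 cont=16.0006 V=16.3404[EX]; j=2 S=62.6800 intr=3.2700 cont=5.9481 V=5.9481[hold]; j=3 S=79.1940 intr=0.0000 cont=0.8323 V=0.8323[hold]; j=4 S=100.0588 intr=0.0000 cont=0.0000 V=0.0000[hold]  S*(4)=49.6096
k=3: j=0 S=44.1351 intr=21.8149 cont=21.4751 V=21.8149[EX]; j=1 S=55.7632 intr=10.1868 cont=11.1603 V=11.1603[hold]; j=2 S=70.4548 intr=0.0000 cont=3.4089 V=3.4089[hold]; j=3 S=89.0171 intr=0.0000 cont=0.4199 V=0.4199[hold]  S*(3)=44.1351
k=2: j=0 S=49.6096 intr=16.3404 cont=16.4779 V=16.4779[hold]; j=1 S=62.6800 intr=3.2700 cont=7.3018 V=7.3018[hold]; j=2 S=79.1940 intr=0.0000 cont=1.9256 V=1.9256[hold]  S*(2)=-
k=1: j=0 S=55.7632 intr=10.1868 cont=11.8935 V=11.8935[hold]; j=1 S=70.4548 intr=0.0000 cont=4.6280 V=4.6280[hold]  S*(1)=-
k=0: j=0 S=62.6800 intr=3.2700 cont=8.2695 V=8.2695[hold]  S*(0)=-

price = 8.2695
boundary = - - - 44.1351 49.6096 55.7632
tree:
8.2695
11.8935 4.6280
16.4779 7.3018 1.9256
21.8149 11.1603 3.4089 0.4199
26.6852 16.3404 5.9481 0.8323 0.0000
31.0182 21.8149 10.1868 1.6497 0.0000 0.0000
34.8729 26.6852 16.3404 3.2700 0.0000 0.0000 0.0000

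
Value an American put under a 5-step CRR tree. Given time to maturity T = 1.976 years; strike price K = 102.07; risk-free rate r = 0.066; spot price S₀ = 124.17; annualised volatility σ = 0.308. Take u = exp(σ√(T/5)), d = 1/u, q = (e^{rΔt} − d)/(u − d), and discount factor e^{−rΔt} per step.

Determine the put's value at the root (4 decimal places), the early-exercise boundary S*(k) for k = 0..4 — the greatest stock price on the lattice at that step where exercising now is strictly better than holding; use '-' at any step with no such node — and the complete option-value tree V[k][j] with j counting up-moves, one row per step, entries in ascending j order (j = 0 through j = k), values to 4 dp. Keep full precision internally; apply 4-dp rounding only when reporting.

params: Δt=0.39520 u=1.21364 d=0.82397 q=0.51956 e^(-rΔt)=0.97425
t_5 payoffs: 54.9107 32.6080 0.0000 0.0000 0.0000 0.0000
t_4: node(4,0) S=57.2344 payoff=44.8356 vs cont=42.2077 → 44.8356 [stop]  node(4,1) S=84.3018 payoff=17.7682 vs cont=15.2628 → 17.7682 [stop]  node(4,2) S=124.1700 payoff=0.0000 vs cont=0.0000 → 0.0000 [wait]  node(4,3) S=182.8927 payoff=0.0000 vs cont=0.0000 → 0.0000 [wait]  node(4,4) S=269.3866 payoff=0.0000 vs cont=0.0000 → 0.0000 [wait]  ⇒ S*(4)=84.3018
t_3: node(3,0) S=69.4620 payoff=32.6080 vs cont=29.9801 → 32.6080 [stop]  node(3,1) S=102.3121 payoff=0.0000 vs cont=8.3167 → 8.3167 [wait]  node(3,2) S=150.6977 payoff=0.0000 vs cont=0.0000 → 0.0000 [wait]  node(3,3) S=221.9659 payoff=0.0000 vs cont=0.0000 → 0.0000 [wait]  ⇒ S*(3)=69.4620
t_2: node(2,0) S=84.3018 payoff=17.7682 vs cont=19.4726 → 19.4726 [wait]  node(2,1) S=124.1700 payoff=0.0000 vs cont=3.8928 → 3.8928 [wait]  node(2,2) S=182.8927 payoff=0.0000 vs cont=0.0000 → 0.0000 [wait]  ⇒ S*(2)=-
t_1: node(1,0) S=102.3121 payoff=0.0000 vs cont=11.0850 → 11.0850 [wait]  node(1,1) S=150.6977 payoff=0.0000 vs cont=1.8221 → 1.8221 [wait]  ⇒ S*(1)=-
t_0: node(0,0) S=124.1700 payoff=0.0000 vs cont=6.1109 → 6.1109 [wait]  ⇒ S*(0)=-

price = 6.1109
boundary = - - - 69.4620 84.3018
tree:
6.1109
11.0850 1.8221
19.4726 3.8928 0.0000
32.6080 8.3167 0.0000 0.0000
44.8356 17.7682 0.0000 0.0000 0.0000
54.9107 32.6080 0.0000 0.0000 0.0000 0.0000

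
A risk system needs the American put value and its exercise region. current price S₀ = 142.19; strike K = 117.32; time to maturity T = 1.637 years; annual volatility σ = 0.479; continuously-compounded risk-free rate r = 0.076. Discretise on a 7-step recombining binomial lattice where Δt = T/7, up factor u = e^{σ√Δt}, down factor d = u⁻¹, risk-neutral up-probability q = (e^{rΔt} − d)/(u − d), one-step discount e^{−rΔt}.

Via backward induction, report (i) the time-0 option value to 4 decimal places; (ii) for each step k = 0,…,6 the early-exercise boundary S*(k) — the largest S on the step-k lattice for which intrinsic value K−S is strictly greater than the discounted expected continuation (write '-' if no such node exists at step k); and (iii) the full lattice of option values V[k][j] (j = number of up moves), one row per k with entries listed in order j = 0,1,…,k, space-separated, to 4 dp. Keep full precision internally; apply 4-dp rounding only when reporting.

price = 15.0009
boundary = - - - 70.9694 56.2952 70.9694 89.4685
tree:
15.0009
22.5676 7.3866
32.9471 12.1968 2.4659
46.3506 19.6970 4.5497 0.3068
61.0248 30.8705 8.3617 0.6014 0.0000
72.6648 46.3506 15.2996 1.1790 0.0000 0.0000
81.8980 61.0248 27.8515 2.3111 0.0000 0.0000 0.0000
89.2221 72.6648 46.3506 4.5302 0.0000 0.0000 0.0000 0.0000

Δt=0.23386  u=1.26066  d=0.79323  q=0.48071  discount=0.98238
step 7 (expiry): payoffs max(K−S,0) = 89.2221 72.6648 46.3506 4.5302 0.0000 0.0000 0.0000 0.0000
step 6: (k=6,j=0): S=35.4220, (K−S)⁺=81.8980, hold=79.8313 ⇒ V=81.8980 exercise | (k=6,j=1): S=56.2952, (K−S)⁺=61.0248, hold=58.9580 ⇒ V=61.0248 exercise | (k=6,j=2): S=89.4685, (K−S)⁺=27.8515, hold=25.7847 ⇒ V=27.8515 exercise | (k=6,j=3): S=142.1900, (K−S)⁺=0.0000, hold=2.3111 ⇒ V=2.3111 continue | (k=6,j=4): S=225.9788, (K−S)⁺=0.0000, hold=0.0000 ⇒ V=0.0000 continue | (k=6,j=5): S=359.1422, (K−S)⁺=0.0000, hold=0.0000 ⇒ V=0.0000 continue | (k=6,j=6): S=570.7752, (K−S)⁺=0.0000, hold=0.0000 ⇒ V=0.0000 continue  boundary S*=89.4685
step 5: (k=5,j=0): S=44.6552, (K−S)⁺=72.6648, hold=70.5980 ⇒ V=72.6648 exercise | (k=5,j=1): S=70.9694, (K−S)⁺=46.3506, hold=44.2839 ⇒ V=46.3506 exercise | (k=5,j=2): S=112.7898, (K−S)⁺=4.5302, hold=15.2996 ⇒ V=15.2996 continue | (k=5,j=3): S=179.2538, (K−S)⁺=0.0000, hold=1.1790 ⇒ V=1.1790 continue | (k=5,j=4): S=284.8834, (K−S)⁺=0.0000, hold=0.0000 ⇒ V=0.0000 continue | (k=5,j=5): S=452.7576, (K−S)⁺=0.0000, hold=0.0000 ⇒ V=0.0000 continue  boundary S*=70.9694
step 4: (k=4,j=0): S=56.2952, (K−S)⁺=61.0248, hold=58.9580 ⇒ V=61.0248 exercise | (k=4,j=1): S=89.4685, (K−S)⁺=27.8515, hold=30.8705 ⇒ V=30.8705 continue | (k=4,j=2): S=142.1900, (K−S)⁺=0.0000, hold=8.3617 ⇒ V=8.3617 continue | (k=4,j=3): S=225.9788, (K−S)⁺=0.0000, hold=0.6014 ⇒ V=0.6014 continue | (k=4,j=4): S=359.1422, (K−S)⁺=0.0000, hold=0.0000 ⇒ V=0.0000 continue  boundary S*=56.2952
step 3: (k=3,j=0): S=70.9694, (K−S)⁺=46.3506, hold=45.7096 ⇒ V=46.3506 exercise | (k=3,j=1): S=112.7898, (K−S)⁺=4.5302, hold=19.6970 ⇒ V=19.6970 continue | (k=3,j=2): S=179.2538, (K−S)⁺=0.0000, hold=4.5497 ⇒ V=4.5497 continue | (k=3,j=3): S=284.8834, (K−S)⁺=0.0000, hold=0.3068 ⇒ V=0.3068 continue  boundary S*=70.9694
step 2: (k=2,j=0): S=89.4685, (K−S)⁺=27.8515, hold=32.9471 ⇒ V=32.9471 continue | (k=2,j=1): S=142.1900, (K−S)⁺=0.0000, hold=12.1968 ⇒ V=12.1968 continue | (k=2,j=2): S=225.9788, (K−S)⁺=0.0000, hold=2.4659 ⇒ V=2.4659 continue  boundary S*=-
step 1: (k=1,j=0): S=112.7898, (K−S)⁺=4.5302, hold=22.5676 ⇒ V=22.5676 continue | (k=1,j=1): S=179.2538, (K−S)⁺=0.0000, hold=7.3866 ⇒ V=7.3866 continue  boundary S*=-
step 0: (k=0,j=0): S=142.1900, (K−S)⁺=0.0000, hold=15.0009 ⇒ V=15.0009 continue  boundary S*=-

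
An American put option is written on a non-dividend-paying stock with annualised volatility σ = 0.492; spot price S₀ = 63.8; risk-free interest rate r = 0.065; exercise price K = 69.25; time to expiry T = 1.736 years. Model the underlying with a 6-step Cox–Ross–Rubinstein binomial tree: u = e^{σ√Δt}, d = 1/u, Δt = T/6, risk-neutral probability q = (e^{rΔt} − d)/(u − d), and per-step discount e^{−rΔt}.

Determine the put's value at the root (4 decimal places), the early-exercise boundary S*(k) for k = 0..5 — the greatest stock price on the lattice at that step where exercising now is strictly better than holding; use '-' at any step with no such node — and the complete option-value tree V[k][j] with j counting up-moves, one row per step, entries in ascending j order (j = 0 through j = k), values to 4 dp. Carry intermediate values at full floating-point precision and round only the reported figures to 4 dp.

price = 16.4086
boundary = - - 37.5796 28.8415 37.5796 48.9651
tree:
16.4086
23.2049 9.3980
31.6704 14.5842 3.9219
40.4085 21.9513 6.8553 0.7683
47.1147 31.6704 11.8645 1.4762 0.0000
52.2617 40.4085 20.2849 2.8364 0.0000 0.0000
56.2118 47.1147 31.6704 5.4500 0.0000 0.0000 0.0000

Δt=0.28933, u=1.30297, d=0.76748, q=0.46967, disc=e^(-rΔt)=0.98137
k=6 terminal: V=max(K-S,0) → 56.2118 47.1147 31.6704 5.4500 0.0000 0.0000 0.0000
k=5: j=0 S=16.9883 intr=52.2617 cont=50.9715 V=52.2617[EX]; j=1 S=28.8415 intr=40.4085 cont=39.1183 V=40.4085[EX]; j=2 S=48.9651 intr=20.2849 cont=18.9947 V=20.2849[EX]; j=3 S=83.1294 intr=0.0000 cont=2.8364 V=2.8364[hold]; j=4 S=141.1311 intr=0.0000 cont=0.0000 V=0.0000[hold]; j=5 S=239.6022 intr=0.0000 cont=0.0000 V=0.0000[hold]  S*(5)=48.9651
k=4: j=0 S=22.1353 intr=47.1147 cont=45.8246 V=47.1147[EX]; j=1 S=37.5796 intr=31.6704 cont=30.3802 V=31.6704[EX]; j=2 S=63.8000 intr=5.4500 cont=11.8645 V=11.8645[hold]; j=3 S=108.3150 intr=0.0000 cont=1.4762 V=1.4762[hold]; j=4 S=183.8895 intr=0.0000 cont=0.0000 V=0.0000[hold]  S*(4)=37.5796
k=3: j=0 S=28.8415 intr=40.4085 cont=39.1183 V=40.4085[EX]; j=1 S=48.9651 intr=20.2849 cont=21.9513 V=21.9513[hold]; j=2 S=83.1294 intr=0.0000 cont=6.8553 V=6.8553[hold]; j=3 S=141.1311 intr=0.0000 cont=0.7683 V=0.7683[hold]  S*(3)=28.8415
k=2: j=0 S=37.5796 intr=31.6704 cont=31.1483 V=31.6704[EX]; j=1 S=63.8000 intr=5.4500 cont=14.5842 V=14.5842[hold]; j=2 S=108.3150 intr=0.0000 cont=3.9219 V=3.9219[hold]  S*(2)=37.5796
k=1: j=0 S=48.9651 intr=20.2849 cont=23.2049 V=23.2049[hold]; j=1 S=83.1294 intr=0.0000 cont=9.3980 V=9.3980[hold]  S*(1)=-
k=0: j=0 S=63.8000 intr=5.4500 cont=16.4086 V=16.4086[hold]  S*(0)=-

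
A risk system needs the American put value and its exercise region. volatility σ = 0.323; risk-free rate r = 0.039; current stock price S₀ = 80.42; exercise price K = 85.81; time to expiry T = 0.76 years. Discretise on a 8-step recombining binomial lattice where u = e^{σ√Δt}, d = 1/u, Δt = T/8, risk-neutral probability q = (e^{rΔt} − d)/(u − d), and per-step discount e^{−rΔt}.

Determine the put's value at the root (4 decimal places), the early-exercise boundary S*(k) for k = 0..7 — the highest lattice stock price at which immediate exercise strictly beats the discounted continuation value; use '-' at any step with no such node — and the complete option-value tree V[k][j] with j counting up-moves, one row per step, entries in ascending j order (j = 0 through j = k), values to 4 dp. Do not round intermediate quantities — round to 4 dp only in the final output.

price = 11.2592
boundary = - - - 59.6561 54.0031 59.6561 65.9009 72.7994
tree:
11.2592
15.4019 7.0963
20.4191 10.3733 3.7896
26.1539 14.6925 6.0226 1.5285
31.8069 20.0429 9.3168 2.6902 0.3488
36.9242 26.1539 13.9278 4.6590 0.6916 0.0000
41.5566 31.8069 19.9091 7.8997 1.3712 0.0000 0.0000
45.7501 36.9242 26.1539 13.0106 2.7186 0.0000 0.0000 0.0000
49.5462 41.5566 31.8069 19.9091 5.3900 0.0000 0.0000 0.0000 0.0000

params: Δt=0.09500 u=1.10468 d=0.90524 q=0.49374 e^(-rΔt)=0.99630
t_8 payoffs: 49.5462 41.5566 31.8069 19.9091 5.3900 0.0000 0.0000 0.0000 0.0000
t_7: node(7,0) S=40.0599 payoff=45.7501 vs cont=45.4328 → 45.7501 [stop]  node(7,1) S=48.8858 payoff=36.9242 vs cont=36.6069 → 36.9242 [stop]  node(7,2) S=59.6561 payoff=26.1539 vs cont=25.8365 → 26.1539 [stop]  node(7,3) S=72.7994 payoff=13.0106 vs cont=12.6933 → 13.0106 [stop]  node(7,4) S=88.8383 payoff=0.0000 vs cont=2.7186 → 2.7186 [wait]  node(7,5) S=108.4109 payoff=0.0000 vs cont=0.0000 → 0.0000 [wait]  node(7,6) S=132.2957 payoff=0.0000 vs cont=0.0000 → 0.0000 [wait]  node(7,7) S=161.4426 payoff=0.0000 vs cont=0.0000 → 0.0000 [wait]  ⇒ S*(7)=72.7994
t_6: node(6,0) S=44.2534 payoff=41.5566 vs cont=41.2393 → 41.5566 [stop]  node(6,1) S=54.0031 payoff=31.8069 vs cont=31.4895 → 31.8069 [stop]  node(6,2) S=65.9009 payoff=19.9091 vs cont=19.5917 → 19.9091 [stop]  node(6,3) S=80.4200 payoff=5.3900 vs cont=7.8997 → 7.8997 [wait]  node(6,4) S=98.1379 payoff=0.0000 vs cont=1.3712 → 1.3712 [wait]  node(6,5) S=119.7593 payoff=0.0000 vs cont=0.0000 → 0.0000 [wait]  node(6,6) S=146.1443 payoff=0.0000 vs cont=0.0000 → 0.0000 [wait]  ⇒ S*(6)=65.9009
t_5: node(5,0) S=48.8858 payoff=36.9242 vs cont=36.6069 → 36.9242 [stop]  node(5,1) S=59.6561 payoff=26.1539 vs cont=25.8365 → 26.1539 [stop]  node(5,2) S=72.7994 payoff=13.0106 vs cont=13.9278 → 13.9278 [wait]  node(5,3) S=88.8383 payoff=0.0000 vs cont=4.6590 → 4.6590 [wait]  node(5,4) S=108.4109 payoff=0.0000 vs cont=0.6916 → 0.6916 [wait]  node(5,5) S=132.2957 payoff=0.0000 vs cont=0.0000 → 0.0000 [wait]  ⇒ S*(5)=59.6561
t_4: node(4,0) S=54.0031 payoff=31.8069 vs cont=31.4895 → 31.8069 [stop]  node(4,1) S=65.9009 payoff=19.9091 vs cont=20.0429 → 20.0429 [wait]  node(4,2) S=80.4200 payoff=5.3900 vs cont=9.3168 → 9.3168 [wait]  node(4,3) S=98.1379 payoff=0.0000 vs cont=2.6902 → 2.6902 [wait]  node(4,4) S=119.7593 payoff=0.0000 vs cont=0.3488 → 0.3488 [wait]  ⇒ S*(4)=54.0031
t_3: node(3,0) S=59.6561 payoff=26.1539 vs cont=25.9024 → 26.1539 [stop]  node(3,1) S=72.7994 payoff=13.0106 vs cont=14.6925 → 14.6925 [wait]  node(3,2) S=88.8383 payoff=0.0000 vs cont=6.0226 → 6.0226 [wait]  node(3,3) S=108.4109 payoff=0.0000 vs cont=1.5285 → 1.5285 [wait]  ⇒ S*(3)=59.6561
t_2: node(2,0) S=65.9009 payoff=19.9091 vs cont=20.4191 → 20.4191 [wait]  node(2,1) S=80.4200 payoff=5.3900 vs cont=10.3733 → 10.3733 [wait]  node(2,2) S=98.1379 payoff=0.0000 vs cont=3.7896 → 3.7896 [wait]  ⇒ S*(2)=-
t_1: node(1,0) S=72.7994 payoff=13.0106 vs cont=15.4019 → 15.4019 [wait]  node(1,1) S=88.8383 payoff=0.0000 vs cont=7.0963 → 7.0963 [wait]  ⇒ S*(1)=-
t_0: node(0,0) S=80.4200 payoff=5.3900 vs cont=11.2592 → 11.2592 [wait]  ⇒ S*(0)=-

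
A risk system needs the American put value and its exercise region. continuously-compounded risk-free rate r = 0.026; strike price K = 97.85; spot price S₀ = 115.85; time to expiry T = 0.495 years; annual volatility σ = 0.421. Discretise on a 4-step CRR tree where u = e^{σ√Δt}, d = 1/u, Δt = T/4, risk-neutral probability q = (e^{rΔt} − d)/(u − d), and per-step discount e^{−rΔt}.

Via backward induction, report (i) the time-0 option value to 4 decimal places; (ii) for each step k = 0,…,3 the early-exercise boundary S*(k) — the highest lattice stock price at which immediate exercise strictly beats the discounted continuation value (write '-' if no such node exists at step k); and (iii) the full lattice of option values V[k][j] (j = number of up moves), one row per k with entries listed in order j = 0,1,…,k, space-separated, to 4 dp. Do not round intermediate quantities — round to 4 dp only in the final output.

params: Δt=0.12375 u=1.15963 d=0.86234 q=0.47388 e^(-rΔt)=0.99679
t_4 payoffs: 33.7851 11.6994 0.0000 0.0000 0.0000
t_3: node(3,0) S=74.2915 payoff=23.5585 vs cont=23.2442 → 23.5585 [stop]  node(3,1) S=99.9027 payoff=0.0000 vs cont=6.1355 → 6.1355 [wait]  node(3,2) S=134.3430 payoff=0.0000 vs cont=0.0000 → 0.0000 [wait]  node(3,3) S=180.6562 payoff=0.0000 vs cont=0.0000 → 0.0000 [wait]  ⇒ S*(3)=74.2915
t_2: node(2,0) S=86.1506 payoff=11.6994 vs cont=15.2529 → 15.2529 [wait]  node(2,1) S=115.8500 payoff=0.0000 vs cont=3.2176 → 3.2176 [wait]  node(2,2) S=155.7880 payoff=0.0000 vs cont=0.0000 → 0.0000 [wait]  ⇒ S*(2)=-
t_1: node(1,0) S=99.9027 payoff=0.0000 vs cont=9.5189 → 9.5189 [wait]  node(1,1) S=134.3430 payoff=0.0000 vs cont=1.6874 → 1.6874 [wait]  ⇒ S*(1)=-
t_0: node(0,0) S=115.8500 payoff=0.0000 vs cont=5.7890 → 5.7890 [wait]  ⇒ S*(0)=-

price = 5.7890
boundary = - - - 74.2915
tree:
5.7890
9.5189 1.6874
15.2529 3.2176 0.0000
23.5585 6.1355 0.0000 0.0000
33.7851 11.6994 0.0000 0.0000 0.0000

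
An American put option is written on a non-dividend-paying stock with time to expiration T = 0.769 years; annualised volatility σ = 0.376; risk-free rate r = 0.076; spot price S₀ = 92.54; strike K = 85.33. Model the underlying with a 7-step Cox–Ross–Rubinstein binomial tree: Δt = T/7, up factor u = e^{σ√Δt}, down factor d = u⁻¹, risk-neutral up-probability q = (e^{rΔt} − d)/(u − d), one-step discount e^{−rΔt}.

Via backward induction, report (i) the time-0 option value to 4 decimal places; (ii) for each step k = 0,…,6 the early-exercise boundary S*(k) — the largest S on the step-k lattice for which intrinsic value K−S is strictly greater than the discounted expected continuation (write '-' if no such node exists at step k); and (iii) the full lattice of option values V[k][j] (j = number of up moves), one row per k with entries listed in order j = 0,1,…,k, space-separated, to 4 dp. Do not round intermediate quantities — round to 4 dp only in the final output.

price = 6.7758
boundary = - - - 63.6735 56.2128 63.6735 72.1244
tree:
6.7758
10.3206 3.3786
15.2377 5.6232 1.2120
21.6565 9.1355 2.2389 0.2154
29.1172 14.3776 4.0966 0.4365 0.0000
35.7037 21.6565 7.4092 0.8845 0.0000 0.0000
41.5185 29.1172 13.2056 1.7926 0.0000 0.0000 0.0000
46.6519 35.7037 21.6565 3.6330 0.0000 0.0000 0.0000 0.0000

Δt=0.10986  u=1.13272  d=0.88283  q=0.50243  discount=0.99169
step 7 (expiry): payoffs max(K−S,0) = 46.6519 35.7037 21.6565 3.6330 0.0000 0.0000 0.0000 0.0000
step 6: (k=6,j=0): S=43.8115, (K−S)⁺=41.5185, hold=40.8090 ⇒ V=41.5185 exercise | (k=6,j=1): S=56.2128, (K−S)⁺=29.1172, hold=28.4077 ⇒ V=29.1172 exercise | (k=6,j=2): S=72.1244, (K−S)⁺=13.2056, hold=12.4961 ⇒ V=13.2056 exercise | (k=6,j=3): S=92.5400, (K−S)⁺=0.0000, hold=1.7926 ⇒ V=1.7926 continue | (k=6,j=4): S=118.7344, (K−S)⁺=0.0000, hold=0.0000 ⇒ V=0.0000 continue | (k=6,j=5): S=152.3434, (K−S)⁺=0.0000, hold=0.0000 ⇒ V=0.0000 continue | (k=6,j=6): S=195.4658, (K−S)⁺=0.0000, hold=0.0000 ⇒ V=0.0000 continue  boundary S*=72.1244
step 5: (k=5,j=0): S=49.6263, (K−S)⁺=35.7037, hold=34.9943 ⇒ V=35.7037 exercise | (k=5,j=1): S=63.6735, (K−S)⁺=21.6565, hold=20.9470 ⇒ V=21.6565 exercise | (k=5,j=2): S=81.6970, (K−S)⁺=3.6330, hold=7.4092 ⇒ V=7.4092 continue | (k=5,j=3): S=104.8221, (K−S)⁺=0.0000, hold=0.8845 ⇒ V=0.8845 continue | (k=5,j=4): S=134.4931, (K−S)⁺=0.0000, hold=0.0000 ⇒ V=0.0000 continue | (k=5,j=5): S=172.5628, (K−S)⁺=0.0000, hold=0.0000 ⇒ V=0.0000 continue  boundary S*=63.6735
step 4: (k=4,j=0): S=56.2128, (K−S)⁺=29.1172, hold=28.4077 ⇒ V=29.1172 exercise | (k=4,j=1): S=72.1244, (K−S)⁺=13.2056, hold=14.3776 ⇒ V=14.3776 continue | (k=4,j=2): S=92.5400, (K−S)⁺=0.0000, hold=4.0966 ⇒ V=4.0966 continue | (k=4,j=3): S=118.7344, (K−S)⁺=0.0000, hold=0.4365 ⇒ V=0.4365 continue | (k=4,j=4): S=152.3434, (K−S)⁺=0.0000, hold=0.0000 ⇒ V=0.0000 continue  boundary S*=56.2128
step 3: (k=3,j=0): S=63.6735, (K−S)⁺=21.6565, hold=21.5310 ⇒ V=21.6565 exercise | (k=3,j=1): S=81.6970, (K−S)⁺=3.6330, hold=9.1355 ⇒ V=9.1355 continue | (k=3,j=2): S=104.8221, (K−S)⁺=0.0000, hold=2.2389 ⇒ V=2.2389 continue | (k=3,j=3): S=134.4931, (K−S)⁺=0.0000, hold=0.2154 ⇒ V=0.2154 continue  boundary S*=63.6735
step 2: (k=2,j=0): S=72.1244, (K−S)⁺=13.2056, hold=15.2377 ⇒ V=15.2377 continue | (k=2,j=1): S=92.5400, (K−S)⁺=0.0000, hold=5.6232 ⇒ V=5.6232 continue | (k=2,j=2): S=118.7344, (K−S)⁺=0.0000, hold=1.2120 ⇒ V=1.2120 continue  boundary S*=-
step 1: (k=1,j=0): S=81.6970, (K−S)⁺=3.6330, hold=10.3206 ⇒ V=10.3206 continue | (k=1,j=1): S=104.8221, (K−S)⁺=0.0000, hold=3.3786 ⇒ V=3.3786 continue  boundary S*=-
step 0: (k=0,j=0): S=92.5400, (K−S)⁺=0.0000, hold=6.7758 ⇒ V=6.7758 continue  boundary S*=-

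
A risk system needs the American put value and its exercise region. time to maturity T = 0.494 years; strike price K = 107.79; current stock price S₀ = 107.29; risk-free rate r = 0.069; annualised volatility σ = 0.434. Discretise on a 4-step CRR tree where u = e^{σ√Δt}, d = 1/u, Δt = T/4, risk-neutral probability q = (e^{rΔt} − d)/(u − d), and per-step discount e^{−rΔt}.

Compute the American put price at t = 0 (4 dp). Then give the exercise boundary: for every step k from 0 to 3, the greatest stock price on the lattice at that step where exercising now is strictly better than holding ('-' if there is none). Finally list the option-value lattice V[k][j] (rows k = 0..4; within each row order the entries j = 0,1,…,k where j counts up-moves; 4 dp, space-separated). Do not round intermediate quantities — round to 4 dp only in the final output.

price = 11.3301
boundary = - - 79.0830 92.1131
tree:
11.3301
18.4305 4.1346
28.7070 8.0519 0.1279
39.8939 15.6769 0.2529 0.0000
49.4983 28.7070 0.5000 0.0000 0.0000

Δt=0.12350  u=1.16476  d=0.85854  q=0.48989  discount=0.99151
step 4 (expiry): payoffs max(K−S,0) = 49.4983 28.7070 0.5000 0.0000 0.0000
step 3: (k=3,j=0): S=67.8961, (K−S)⁺=39.8939, hold=38.9792 ⇒ V=39.8939 exercise | (k=3,j=1): S=92.1131, (K−S)⁺=15.6769, hold=14.7623 ⇒ V=15.6769 exercise | (k=3,j=2): S=124.9676, (K−S)⁺=0.0000, hold=0.2529 ⇒ V=0.2529 continue | (k=3,j=3): S=169.5405, (K−S)⁺=0.0000, hold=0.0000 ⇒ V=0.0000 continue  boundary S*=92.1131
step 2: (k=2,j=0): S=79.0830, (K−S)⁺=28.7070, hold=27.7924 ⇒ V=28.7070 exercise | (k=2,j=1): S=107.2900, (K−S)⁺=0.5000, hold=8.0519 ⇒ V=8.0519 continue | (k=2,j=2): S=145.5578, (K−S)⁺=0.0000, hold=0.1279 ⇒ V=0.1279 continue  boundary S*=79.0830
step 1: (k=1,j=0): S=92.1131, (K−S)⁺=15.6769, hold=18.4305 ⇒ V=18.4305 continue | (k=1,j=1): S=124.9676, (K−S)⁺=0.0000, hold=4.1346 ⇒ V=4.1346 continue  boundary S*=-
step 0: (k=0,j=0): S=107.2900, (K−S)⁺=0.5000, hold=11.3301 ⇒ V=11.3301 continue  boundary S*=-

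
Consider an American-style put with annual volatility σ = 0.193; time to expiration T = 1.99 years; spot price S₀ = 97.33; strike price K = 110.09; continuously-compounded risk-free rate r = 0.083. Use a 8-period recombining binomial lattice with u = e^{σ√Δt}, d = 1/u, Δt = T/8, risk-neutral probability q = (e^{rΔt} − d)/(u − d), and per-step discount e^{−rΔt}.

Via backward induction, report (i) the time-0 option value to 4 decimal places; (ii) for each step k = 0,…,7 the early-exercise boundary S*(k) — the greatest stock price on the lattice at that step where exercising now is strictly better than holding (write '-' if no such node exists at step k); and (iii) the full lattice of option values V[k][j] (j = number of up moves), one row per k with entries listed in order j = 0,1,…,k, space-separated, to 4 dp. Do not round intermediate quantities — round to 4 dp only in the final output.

price = 13.0311
boundary = - 88.3980 80.2856 88.3980 97.3300 88.3980 97.3300 88.3980
tree:
13.0311
21.6920 7.3308
29.8044 12.8271 3.6797
37.1723 21.6920 6.9743 1.4657
43.8640 29.8044 12.7600 3.1045 0.3514
49.9416 37.1723 21.6920 6.4095 0.8625 0.0000
55.4615 43.8640 29.8044 12.7600 2.1174 0.0000 0.0000
60.4748 49.9416 37.1723 21.6920 5.1979 0.0000 0.0000 0.0000
65.0280 55.4615 43.8640 29.8044 12.7600 0.0000 0.0000 0.0000 0.0000

Δt=0.24875, u=1.10104, d=0.90823, q=0.58415, disc=e^(-rΔt)=0.97957
k=8 terminal: V=max(K-S,0) → 65.0280 55.4615 43.8640 29.8044 12.7600 0.0000 0.0000 0.0000 0.0000
k=7: j=0 S=49.6152 intr=60.4748 cont=58.2251 V=60.4748[EX]; j=1 S=60.1484 intr=49.9416 cont=47.6919 V=49.9416[EX]; j=2 S=72.9177 intr=37.1723 cont=34.9226 V=37.1723[EX]; j=3 S=88.3980 intr=21.6920 cont=19.4424 V=21.6920[EX]; j=4 S=107.1646 intr=2.9254 cont=5.1979 V=5.1979[hold]; j=5 S=129.9153 intr=0.0000 cont=0.0000 V=0.0000[hold]; j=6 S=157.4959 intr=0.0000 cont=0.0000 V=0.0000[hold]; j=7 S=190.9318 intr=0.0000 cont=0.0000 V=0.0000[hold]  S*(7)=88.3980
k=6: j=0 S=54.6285 intr=55.4615 cont=53.2118 V=55.4615[EX]; j=1 S=66.2260 intr=43.8640 cont=41.6143 V=43.8640[EX]; j=2 S=80.2856 intr=29.8044 cont=27.5548 V=29.8044[EX]; j=3 S=97.3300 intr=12.7600 cont=11.8107 V=12.7600[EX]; j=4 S=117.9929 intr=0.0000 cont=2.1174 V=2.1174[hold]; j=5 S=143.0424 intr=0.0000 cont=0.0000 V=0.0000[hold]; j=6 S=173.4099 intr=0.0000 cont=0.0000 V=0.0000[hold]  S*(6)=97.3300
k=5: j=0 S=60.1484 intr=49.9416 cont=47.6919 V=49.9416[EX]; j=1 S=72.9177 intr=37.1723 cont=34.9226 V=37.1723[EX]; j=2 S=88.3980 intr=21.6920 cont=19.4424 V=21.6920[EX]; j=3 S=107.1646 intr=2.9254 cont=6.4095 V=6.4095[hold]; j=4 S=129.9153 intr=0.0000 cont=0.8625 V=0.8625[hold]; j=5 S=157.4959 intr=0.0000 cont=0.0000 V=0.0000[hold]  S*(5)=88.3980
k=4: j=0 S=66.2260 intr=43.8640 cont=41.6143 V=43.8640[EX]; j=1 S=80.2856 intr=29.8044 cont=27.5548 V=29.8044[EX]; j=2 S=97.3300 intr=12.7600 cont=12.5040 V=12.7600[EX]; j=3 S=117.9929 intr=0.0000 cont=3.1045 V=3.1045[hold]; j=4 S=143.0424 intr=0.0000 cont=0.3514 V=0.3514[hold]  S*(4)=97.3300
k=3: j=0 S=72.9177 intr=37.1723 cont=34.9226 V=37.1723[EX]; j=1 S=88.3980 intr=21.6920 cont=19.4424 V=21.6920[EX]; j=2 S=107.1646 intr=2.9254 cont=6.9743 V=6.9743[hold]; j=3 S=129.9153 intr=0.0000 cont=1.4657 V=1.4657[hold]  S*(3)=88.3980
k=2: j=0 S=80.2856 intr=29.8044 cont=27.5548 V=29.8044[EX]; j=1 S=97.3300 intr=12.7600 cont=12.8271 V=12.8271[hold]; j=2 S=117.9929 intr=0.0000 cont=3.6797 V=3.6797[hold]  S*(2)=80.2856
k=1: j=0 S=88.3980 intr=21.6920 cont=19.4808 V=21.6920[EX]; j=1 S=107.1646 intr=2.9254 cont=7.3308 V=7.3308[hold]  S*(1)=88.3980
k=0: j=0 S=97.3300 intr=12.7600 cont=13.0311 V=13.0311[hold]  S*(0)=-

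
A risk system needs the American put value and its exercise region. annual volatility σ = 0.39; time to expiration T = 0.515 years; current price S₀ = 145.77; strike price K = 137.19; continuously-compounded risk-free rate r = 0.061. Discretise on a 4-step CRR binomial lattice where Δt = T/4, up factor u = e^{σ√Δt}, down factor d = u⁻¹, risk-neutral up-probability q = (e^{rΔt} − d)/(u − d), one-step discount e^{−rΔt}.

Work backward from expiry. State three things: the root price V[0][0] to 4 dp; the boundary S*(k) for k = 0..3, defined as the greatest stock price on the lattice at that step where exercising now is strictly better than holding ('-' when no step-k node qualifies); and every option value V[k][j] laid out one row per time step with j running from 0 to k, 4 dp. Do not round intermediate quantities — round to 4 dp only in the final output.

price = 10.3057
boundary = - - - 95.7953
tree:
10.3057
17.1517 3.4345
27.4617 6.8296 0.0000
41.3947 13.5808 0.0000 0.0000
53.9045 27.0059 0.0000 0.0000 0.0000

Δt=0.12875  u=1.15020  d=0.86941  q=0.49315  discount=0.99218
step 4 (expiry): payoffs max(K−S,0) = 53.9045 27.0059 0.0000 0.0000 0.0000
step 3: (k=3,j=0): S=95.7953, (K−S)⁺=41.3947, hold=40.3215 ⇒ V=41.3947 exercise | (k=3,j=1): S=126.7341, (K−S)⁺=10.4559, hold=13.5808 ⇒ V=13.5808 continue | (k=3,j=2): S=167.6652, (K−S)⁺=0.0000, hold=0.0000 ⇒ V=0.0000 continue | (k=3,j=3): S=221.8156, (K−S)⁺=0.0000, hold=0.0000 ⇒ V=0.0000 continue  boundary S*=95.7953
step 2: (k=2,j=0): S=110.1841, (K−S)⁺=27.0059, hold=27.4617 ⇒ V=27.4617 continue | (k=2,j=1): S=145.7700, (K−S)⁺=0.0000, hold=6.8296 ⇒ V=6.8296 continue | (k=2,j=2): S=192.8490, (K−S)⁺=0.0000, hold=0.0000 ⇒ V=0.0000 continue  boundary S*=-
step 1: (k=1,j=0): S=126.7341, (K−S)⁺=10.4559, hold=17.1517 ⇒ V=17.1517 continue | (k=1,j=1): S=167.6652, (K−S)⁺=0.0000, hold=3.4345 ⇒ V=3.4345 continue  boundary S*=-
step 0: (k=0,j=0): S=145.7700, (K−S)⁺=0.0000, hold=10.3057 ⇒ V=10.3057 continue  boundary S*=-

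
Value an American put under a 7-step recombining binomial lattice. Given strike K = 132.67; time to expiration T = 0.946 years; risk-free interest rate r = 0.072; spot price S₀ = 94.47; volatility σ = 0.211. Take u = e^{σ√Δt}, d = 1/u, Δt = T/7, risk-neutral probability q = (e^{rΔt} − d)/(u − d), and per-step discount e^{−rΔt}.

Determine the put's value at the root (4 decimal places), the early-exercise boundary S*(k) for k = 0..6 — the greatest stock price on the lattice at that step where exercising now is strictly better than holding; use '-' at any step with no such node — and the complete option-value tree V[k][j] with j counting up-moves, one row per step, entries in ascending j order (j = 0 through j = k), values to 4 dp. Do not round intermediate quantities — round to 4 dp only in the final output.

Δt=0.13514  u=1.08066  d=0.92536  q=0.54358  discount=0.99032
step 7 (expiry): payoffs max(K−S,0) = 77.7811 68.5699 57.8130 45.2508 30.5805 13.4483 0.0000 0.0000
step 6: (k=6,j=0): S=59.3159, (K−S)⁺=73.3541, hold=72.0694 ⇒ V=73.3541 exercise | (k=6,j=1): S=69.2701, (K−S)⁺=63.3999, hold=62.1153 ⇒ V=63.3999 exercise | (k=6,j=2): S=80.8946, (K−S)⁺=51.7754, hold=50.4907 ⇒ V=51.7754 exercise | (k=6,j=3): S=94.4700, (K−S)⁺=38.2000, hold=36.9153 ⇒ V=38.2000 exercise | (k=6,j=4): S=110.3235, (K−S)⁺=22.3465, hold=21.0618 ⇒ V=22.3465 exercise | (k=6,j=5): S=128.8375, (K−S)⁺=3.8325, hold=6.0786 ⇒ V=6.0786 continue | (k=6,j=6): S=150.4584, (K−S)⁺=0.0000, hold=0.0000 ⇒ V=0.0000 continue  boundary S*=110.3235
step 5: (k=5,j=0): S=64.1001, (K−S)⁺=68.5699, hold=67.2853 ⇒ V=68.5699 exercise | (k=5,j=1): S=74.8570, (K−S)⁺=57.8130, hold=56.5283 ⇒ V=57.8130 exercise | (k=5,j=2): S=87.4192, (K−S)⁺=45.2508, hold=43.9661 ⇒ V=45.2508 exercise | (k=5,j=3): S=102.0895, (K−S)⁺=30.5805, hold=29.2959 ⇒ V=30.5805 exercise | (k=5,j=4): S=119.2217, (K−S)⁺=13.4483, hold=13.3728 ⇒ V=13.4483 exercise | (k=5,j=5): S=139.2289, (K−S)⁺=0.0000, hold=2.7475 ⇒ V=2.7475 continue  boundary S*=119.2217
step 4: (k=4,j=0): S=69.2701, (K−S)⁺=63.3999, hold=62.1153 ⇒ V=63.3999 exercise | (k=4,j=1): S=80.8946, (K−S)⁺=51.7754, hold=50.4907 ⇒ V=51.7754 exercise | (k=4,j=2): S=94.4700, (K−S)⁺=38.2000, hold=36.9153 ⇒ V=38.2000 exercise | (k=4,j=3): S=110.3235, (K−S)⁺=22.3465, hold=21.0618 ⇒ V=22.3465 exercise | (k=4,j=4): S=128.8375, (K−S)⁺=3.8325, hold=7.5577 ⇒ V=7.5577 continue  boundary S*=110.3235
step 3: (k=3,j=0): S=74.8570, (K−S)⁺=57.8130, hold=56.5283 ⇒ V=57.8130 exercise | (k=3,j=1): S=87.4192, (K−S)⁺=45.2508, hold=43.9661 ⇒ V=45.2508 exercise | (k=3,j=2): S=102.0895, (K−S)⁺=30.5805, hold=29.2959 ⇒ V=30.5805 exercise | (k=3,j=3): S=119.2217, (K−S)⁺=13.4483, hold=14.1690 ⇒ V=14.1690 continue  boundary S*=102.0895
step 2: (k=2,j=0): S=80.8946, (K−S)⁺=51.7754, hold=50.4907 ⇒ V=51.7754 exercise | (k=2,j=1): S=94.4700, (K−S)⁺=38.2000, hold=36.9153 ⇒ V=38.2000 exercise | (k=2,j=2): S=110.3235, (K−S)⁺=22.3465, hold=21.4498 ⇒ V=22.3465 exercise  boundary S*=110.3235
step 1: (k=1,j=0): S=87.4192, (K−S)⁺=45.2508, hold=43.9661 ⇒ V=45.2508 exercise | (k=1,j=1): S=102.0895, (K−S)⁺=30.5805, hold=29.2959 ⇒ V=30.5805 exercise  boundary S*=102.0895
step 0: (k=0,j=0): S=94.4700, (K−S)⁺=38.2000, hold=36.9153 ⇒ V=38.2000 exercise  boundary S*=94.4700

price = 38.2000
boundary = 94.4700 102.0895 110.3235 102.0895 110.3235 119.2217 110.3235
tree:
38.2000
45.2508 30.5805
51.7754 38.2000 22.3465
57.8130 45.2508 30.5805 14.1690
63.3999 51.7754 38.2000 22.3465 7.5577
68.5699 57.8130 45.2508 30.5805 13.4483 2.7475
73.3541 63.3999 51.7754 38.2000 22.3465 6.0786 0.0000
77.7811 68.5699 57.8130 45.2508 30.5805 13.4483 0.0000 0.0000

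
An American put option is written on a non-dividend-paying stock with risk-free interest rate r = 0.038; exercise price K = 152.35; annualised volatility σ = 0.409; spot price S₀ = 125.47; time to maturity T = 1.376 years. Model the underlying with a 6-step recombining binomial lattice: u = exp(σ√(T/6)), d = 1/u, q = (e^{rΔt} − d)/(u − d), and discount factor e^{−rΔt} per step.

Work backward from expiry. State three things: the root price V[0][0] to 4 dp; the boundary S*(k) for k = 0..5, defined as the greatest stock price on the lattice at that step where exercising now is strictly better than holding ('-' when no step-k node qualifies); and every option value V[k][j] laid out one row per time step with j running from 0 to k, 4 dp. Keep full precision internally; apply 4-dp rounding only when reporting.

price = 38.6918
boundary = - - 84.8035 69.7189 84.8035 103.1518
tree:
38.6918
52.0773 24.5170
67.5465 35.8320 12.3833
82.6311 50.4051 20.2832 3.8242
95.0325 67.5465 32.2686 7.3255 0.0000
105.2279 82.6311 49.1982 14.0324 0.0000 0.0000
113.6099 95.0325 67.5465 26.8800 0.0000 0.0000 0.0000

params: Δt=0.22933 u=1.21636 d=0.82212 q=0.47339 e^(-rΔt)=0.99132
t_6 payoffs: 113.6099 95.0325 67.5465 26.8800 0.0000 0.0000 0.0000
t_5: node(5,0) S=47.1221 payoff=105.2279 vs cont=103.9060 → 105.2279 [stop]  node(5,1) S=69.7189 payoff=82.6311 vs cont=81.3092 → 82.6311 [stop]  node(5,2) S=103.1518 payoff=49.1982 vs cont=47.8763 → 49.1982 [stop]  node(5,3) S=152.6170 payoff=0.0000 vs cont=14.0324 → 14.0324 [wait]  node(5,4) S=225.8027 payoff=0.0000 vs cont=0.0000 → 0.0000 [wait]  node(5,5) S=334.0838 payoff=0.0000 vs cont=0.0000 → 0.0000 [wait]  ⇒ S*(5)=103.1518
t_4: node(4,0) S=57.3175 payoff=95.0325 vs cont=93.7106 → 95.0325 [stop]  node(4,1) S=84.8035 payoff=67.5465 vs cont=66.2246 → 67.5465 [stop]  node(4,2) S=125.4700 payoff=26.8800 vs cont=32.2686 → 32.2686 [wait]  node(4,3) S=185.6377 payoff=0.0000 vs cont=7.3255 → 7.3255 [wait]  node(4,4) S=274.6580 payoff=0.0000 vs cont=0.0000 → 0.0000 [wait]  ⇒ S*(4)=84.8035
t_3: node(3,0) S=69.7189 payoff=82.6311 vs cont=81.3092 → 82.6311 [stop]  node(3,1) S=103.1518 payoff=49.1982 vs cont=50.4051 → 50.4051 [wait]  node(3,2) S=152.6170 payoff=0.0000 vs cont=20.2832 → 20.2832 [wait]  node(3,3) S=225.8027 payoff=0.0000 vs cont=3.8242 → 3.8242 [wait]  ⇒ S*(3)=69.7189
t_2: node(2,0) S=84.8035 payoff=67.5465 vs cont=66.7910 → 67.5465 [stop]  node(2,1) S=125.4700 payoff=26.8800 vs cont=35.8320 → 35.8320 [wait]  node(2,2) S=185.6377 payoff=0.0000 vs cont=12.3833 → 12.3833 [wait]  ⇒ S*(2)=84.8035
t_1: node(1,0) S=103.1518 payoff=49.1982 vs cont=52.0773 → 52.0773 [wait]  node(1,1) S=152.6170 payoff=0.0000 vs cont=24.5170 → 24.5170 [wait]  ⇒ S*(1)=-
t_0: node(0,0) S=125.4700 payoff=26.8800 vs cont=38.6918 → 38.6918 [wait]  ⇒ S*(0)=-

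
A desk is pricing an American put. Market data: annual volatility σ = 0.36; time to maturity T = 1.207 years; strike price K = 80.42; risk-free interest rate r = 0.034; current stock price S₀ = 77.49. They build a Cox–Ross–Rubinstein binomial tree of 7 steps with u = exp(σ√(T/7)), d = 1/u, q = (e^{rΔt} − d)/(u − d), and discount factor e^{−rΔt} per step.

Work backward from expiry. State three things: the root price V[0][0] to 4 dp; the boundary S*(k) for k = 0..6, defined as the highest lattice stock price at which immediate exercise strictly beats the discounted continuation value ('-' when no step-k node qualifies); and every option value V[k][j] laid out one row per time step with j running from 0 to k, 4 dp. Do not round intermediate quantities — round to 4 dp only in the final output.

params: Δt=0.17243 u=1.16124 d=0.86115 q=0.48229 e^(-rΔt)=0.99415
t_7 payoffs: 53.2060 43.7225 30.9343 13.6896 0.0000 0.0000 0.0000 0.0000
t_6: node(6,0) S=31.6020 payoff=48.8180 vs cont=48.3479 → 48.8180 [stop]  node(6,1) S=42.6146 payoff=37.8054 vs cont=37.3354 → 37.8054 [stop]  node(6,2) S=57.4648 payoff=22.9552 vs cont=22.4851 → 22.9552 [stop]  node(6,3) S=77.4900 payoff=2.9300 vs cont=7.0458 → 7.0458 [wait]  node(6,4) S=104.4936 payoff=0.0000 vs cont=0.0000 → 0.0000 [wait]  node(6,5) S=140.9073 payoff=0.0000 vs cont=0.0000 → 0.0000 [wait]  node(6,6) S=190.0103 payoff=0.0000 vs cont=0.0000 → 0.0000 [wait]  ⇒ S*(6)=57.4648
t_5: node(5,0) S=36.6975 payoff=43.7225 vs cont=43.2525 → 43.7225 [stop]  node(5,1) S=49.4857 payoff=30.9343 vs cont=30.4642 → 30.9343 [stop]  node(5,2) S=66.7304 payoff=13.6896 vs cont=15.1929 → 15.1929 [wait]  node(5,3) S=89.9845 payoff=0.0000 vs cont=3.6264 → 3.6264 [wait]  node(5,4) S=121.3421 payoff=0.0000 vs cont=0.0000 → 0.0000 [wait]  node(5,5) S=163.6271 payoff=0.0000 vs cont=0.0000 → 0.0000 [wait]  ⇒ S*(5)=49.4857
t_4: node(4,0) S=42.6146 payoff=37.8054 vs cont=37.3354 → 37.8054 [stop]  node(4,1) S=57.4648 payoff=22.9552 vs cont=23.2059 → 23.2059 [wait]  node(4,2) S=77.4900 payoff=2.9300 vs cont=9.5583 → 9.5583 [wait]  node(4,3) S=104.4936 payoff=0.0000 vs cont=1.8664 → 1.8664 [wait]  node(4,4) S=140.9073 payoff=0.0000 vs cont=0.0000 → 0.0000 [wait]  ⇒ S*(4)=42.6146
t_3: node(3,0) S=49.4857 payoff=30.9343 vs cont=30.5844 → 30.9343 [stop]  node(3,1) S=66.7304 payoff=13.6896 vs cont=16.5266 → 16.5266 [wait]  node(3,2) S=89.9845 payoff=0.0000 vs cont=5.8144 → 5.8144 [wait]  node(3,3) S=121.3421 payoff=0.0000 vs cont=0.9606 → 0.9606 [wait]  ⇒ S*(3)=49.4857
t_2: node(2,0) S=57.4648 payoff=22.9552 vs cont=23.8454 → 23.8454 [wait]  node(2,1) S=77.4900 payoff=2.9300 vs cont=11.2938 → 11.2938 [wait]  node(2,2) S=104.4936 payoff=0.0000 vs cont=3.4532 → 3.4532 [wait]  ⇒ S*(2)=-
t_1: node(1,0) S=66.7304 payoff=13.6896 vs cont=17.6879 → 17.6879 [wait]  node(1,1) S=89.9845 payoff=0.0000 vs cont=7.4684 → 7.4684 [wait]  ⇒ S*(1)=-
t_0: node(0,0) S=77.4900 payoff=2.9300 vs cont=12.6845 → 12.6845 [wait]  ⇒ S*(0)=-

price = 12.6845
boundary = - - - 49.4857 42.6146 49.4857 57.4648
tree:
12.6845
17.6879 7.4684
23.8454 11.2938 3.4532
30.9343 16.5266 5.8144 0.9606
37.8054 23.2059 9.5583 1.8664 0.0000
43.7225 30.9343 15.1929 3.6264 0.0000 0.0000
48.8180 37.8054 22.9552 7.0458 0.0000 0.0000 0.0000
53.2060 43.7225 30.9343 13.6896 0.0000 0.0000 0.0000 0.0000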